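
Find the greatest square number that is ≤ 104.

100

Solve n² ≤ 104 for integer n.
n = 10 gives 100 ≤ 104, while n = 11 gives 121 > 104; so the answer is 100.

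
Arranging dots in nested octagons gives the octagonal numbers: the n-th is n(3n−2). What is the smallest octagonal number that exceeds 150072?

Solve n(3n−2) > 150072 for integer n.
The largest n with value ≤ 150072 is 223 (since 148741 ≤ 150072 < 150080), so the first above is n = 224, value 150080.

150080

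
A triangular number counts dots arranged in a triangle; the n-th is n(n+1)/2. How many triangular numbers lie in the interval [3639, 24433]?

The n-th triangular number is n(n+1)/2.
Smallest index with value ≥ 3639: n = 85 (giving 3655).
Largest index with value ≤ 24433: n = 220 (giving 24310).
Indices 85 through 220: 136 terms.

136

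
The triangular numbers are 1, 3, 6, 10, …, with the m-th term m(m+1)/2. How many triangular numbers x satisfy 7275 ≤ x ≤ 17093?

The n-th triangular number is n(n+1)/2.
Smallest index with value ≥ 7275: n = 121 (giving 7381).
Largest index with value ≤ 17093: n = 184 (giving 17020).
Indices 121 through 184: 64 terms.

64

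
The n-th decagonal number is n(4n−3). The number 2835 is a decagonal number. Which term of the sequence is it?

27

Set n(4n−3) = 2835, giving 4n² − 3n − 2835 = 0.
The discriminant is 9 + 16·2835 = 45369, and √45369 = 213.
So n = (3 + 213) / 8 = 216/8 = 27.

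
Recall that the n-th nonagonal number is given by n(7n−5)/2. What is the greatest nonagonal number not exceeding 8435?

Solve n(7n−5)/2 ≤ 8435 for integer n.
n = 49 gives 8281 ≤ 8435, while n = 50 gives 8625 > 8435; so the answer is 8281.

8281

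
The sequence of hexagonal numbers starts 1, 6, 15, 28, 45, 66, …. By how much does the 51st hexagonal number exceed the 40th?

1991

51·(2·51 − 1) = 5151 and 40·(2·40 − 1) = 3160.
Difference: 5151 − 3160 = 1991.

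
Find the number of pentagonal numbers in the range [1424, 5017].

The n-th pentagonal number is n(3n−1)/2.
Smallest index with value ≥ 1424: n = 31 (giving 1426).
Largest index with value ≤ 5017: n = 58 (giving 5017).
Indices 31 through 58: 28 terms.

28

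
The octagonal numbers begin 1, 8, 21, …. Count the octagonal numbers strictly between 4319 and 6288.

8

The n-th octagonal number is n(3n−2).
Smallest index with value > 4319: n = 39 (giving 4485).
Largest index with value < 6288: n = 46 (giving 6256).
Indices 39 through 46: 8 terms.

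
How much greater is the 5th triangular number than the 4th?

Consecutive triangular numbers differ by n: T_{5} − T_{4} = 5.

5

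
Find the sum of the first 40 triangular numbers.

11480

Σ i(i+1)/2 = (Σi² + Σi) / 2 over i = 1..40.
Σi = 820 and Σi² = 22140.
(1·22140 + 1·820) / 2 = 22960/2 = 11480.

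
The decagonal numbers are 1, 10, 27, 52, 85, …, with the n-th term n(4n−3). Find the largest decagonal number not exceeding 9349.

9072

Solve n(4n−3) ≤ 9349 for integer n.
n = 48 gives 9072 ≤ 9349, while n = 49 gives 9457 > 9349; so the answer is 9072.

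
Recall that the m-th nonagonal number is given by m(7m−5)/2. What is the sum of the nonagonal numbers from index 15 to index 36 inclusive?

Σ i(7i−5)/2 = (7Σi² − 5Σi) / 2 over i = 15..36.
Σi = 666 − 105 = 561 and Σi² = 16206 − 1015 = 15191.
(7·15191 − 5·561) / 2 = 103532/2 = 51766.

51766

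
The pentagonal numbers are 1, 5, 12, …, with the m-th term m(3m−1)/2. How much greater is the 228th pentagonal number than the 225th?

2037

228·(3·228 − 1)/2 = 77862 and 225·(3·225 − 1)/2 = 75825.
Difference: 77862 − 75825 = 2037.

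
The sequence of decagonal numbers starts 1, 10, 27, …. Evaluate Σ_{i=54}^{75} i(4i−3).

365387

Σ i(4i−3) = 4Σi² − 3Σi over i = 54..75.
Σi = 2850 − 1431 = 1419 and Σi² = 143450 − 51039 = 92411.
4·92411 − 3·1419 = 365387.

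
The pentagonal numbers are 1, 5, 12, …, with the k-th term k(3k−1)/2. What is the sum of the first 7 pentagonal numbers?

196

Σ i(3i−1)/2 = (3Σi² − Σi) / 2 over i = 1..7.
Σi = 28 and Σi² = 140.
(3·140 − 1·28) / 2 = 392/2 = 196.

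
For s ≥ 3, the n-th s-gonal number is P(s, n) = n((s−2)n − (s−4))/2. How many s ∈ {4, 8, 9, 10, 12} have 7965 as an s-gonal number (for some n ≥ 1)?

s = 4: P(4, 89) = 7921 and P(4, 90) = 8100; 7965 is not s-gonal.
s = 8: P(8, 51) = 7701 and P(8, 52) = 8008; 7965 is not s-gonal.
s = 9: P(9, 48) = 7944 and P(9, 49) = 8281; 7965 is not s-gonal.
s = 10: P(10, 45) = 7965. ✓
s = 12: P(12, 40) = 7840 and P(12, 41) = 8241; 7965 is not s-gonal.
Hits: s ∈ {10} → 1.

1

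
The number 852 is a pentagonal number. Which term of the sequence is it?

24

Set n(3n−1)/2 = 852, giving 3n² − n − 1704 = 0.
The discriminant is 1 + 24·852 = 20449, and √20449 = 143.
So n = (1 + 143) / 6 = 144/6 = 24.
Check: 24·(3·24 − 1)/2 = 852. ✓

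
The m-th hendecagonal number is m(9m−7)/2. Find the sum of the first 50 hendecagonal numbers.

Σ i(9i−7)/2 = (9Σi² − 7Σi) / 2 over i = 1..50.
Σi = 1275 and Σi² = 42925.
(9·42925 − 7·1275) / 2 = 377400/2 = 188700.

188700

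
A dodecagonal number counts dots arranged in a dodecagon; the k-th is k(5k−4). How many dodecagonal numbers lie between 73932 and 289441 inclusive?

120

The n-th dodecagonal number is n(5n−4).
Smallest index with value ≥ 73932: n = 122 (giving 73932).
Largest index with value ≤ 289441: n = 241 (giving 289441).
Indices 122 through 241: 120 terms.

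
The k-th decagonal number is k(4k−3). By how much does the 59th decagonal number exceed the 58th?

465

Consecutive decagonal numbers differ by 8n − 7: here 8·59 − 7 = 465.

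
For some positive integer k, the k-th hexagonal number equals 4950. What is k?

Set n(2n−1) = 4950, giving 2n² − n − 4950 = 0.
The discriminant is 1 + 8·4950 = 39601, and √39601 = 199.
So n = (1 + 199) / 4 = 200/4 = 50.

50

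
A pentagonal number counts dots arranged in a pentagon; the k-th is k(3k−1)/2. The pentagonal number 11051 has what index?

86

Set n(3n−1)/2 = 11051, giving 3n² − n − 22102 = 0.
So n = (1 + 515) / 6 = 516/6 = 86.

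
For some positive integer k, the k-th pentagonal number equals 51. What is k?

6

Set n(3n−1)/2 = 51, giving 3n² − n − 102 = 0.
The discriminant is 1 + 24·51 = 1225, and √1225 = 35.
So n = (1 + 35) / 6 = 36/6 = 6.
Check: 6·(3·6 − 1)/2 = 51. ✓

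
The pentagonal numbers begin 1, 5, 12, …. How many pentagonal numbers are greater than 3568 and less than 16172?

The n-th pentagonal number is n(3n−1)/2.
Smallest index with value > 3568: n = 49 (giving 3577).
Largest index with value < 16172: n = 103 (giving 15862).
Indices 49 through 103: 55 terms.

55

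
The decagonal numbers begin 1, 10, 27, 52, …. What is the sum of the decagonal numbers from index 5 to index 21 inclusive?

Σ i(4i−3) = 4Σi² − 3Σi over i = 5..21.
Σi = 231 − 10 = 221 and Σi² = 3311 − 30 = 3281.
4·3281 − 3·221 = 12461.

12461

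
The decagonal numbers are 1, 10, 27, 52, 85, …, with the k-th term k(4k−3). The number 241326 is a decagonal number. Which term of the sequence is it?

Set n(4n−3) = 241326, giving 4n² − 3n − 241326 = 0.
The discriminant is 9 + 16·241326 = 3861225, and √3861225 = 1965.
So n = (3 + 1965) / 8 = 1968/8 = 246.

246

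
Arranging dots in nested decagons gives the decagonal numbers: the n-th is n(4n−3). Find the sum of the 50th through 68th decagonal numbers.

Σ i(4i−3) = 4Σi² − 3Σi over i = 50..68.
Σi = 2346 − 1225 = 1121 and Σi² = 107134 − 40425 = 66709.
4·66709 − 3·1121 = 263473.

263473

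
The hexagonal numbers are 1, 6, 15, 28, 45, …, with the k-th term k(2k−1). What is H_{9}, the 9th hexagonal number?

The 9th hexagonal number is n(2n−1) with n = 9.
9·(2·9 − 1) = 9·17 = 153.

153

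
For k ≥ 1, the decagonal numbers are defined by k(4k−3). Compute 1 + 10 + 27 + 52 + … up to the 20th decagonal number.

Σ i(4i−3) = 4Σi² − 3Σi over i = 1..20.
Σi = 210 and Σi² = 2870.
4·2870 − 3·210 = 10850.

10850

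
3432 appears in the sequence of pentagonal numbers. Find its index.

Set n(3n−1)/2 = 3432, giving 3n² − n − 6864 = 0.
The discriminant is 1 + 24·3432 = 82369, and √82369 = 287.
So n = (1 + 287) / 6 = 288/6 = 48.

48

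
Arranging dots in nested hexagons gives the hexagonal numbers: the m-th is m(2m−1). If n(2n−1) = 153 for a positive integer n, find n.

9

Set n(2n−1) = 153, giving 2n² − n − 153 = 0.
So n = (1 + 35) / 4 = 36/4 = 9.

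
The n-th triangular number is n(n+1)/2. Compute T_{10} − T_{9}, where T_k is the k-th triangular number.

10

Consecutive triangular numbers differ by n: T_{10} − T_{9} = 10.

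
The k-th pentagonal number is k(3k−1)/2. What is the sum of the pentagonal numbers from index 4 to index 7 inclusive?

178

Σ i(3i−1)/2 = (3Σi² − Σi) / 2 over i = 4..7.
Σi = 28 − 6 = 22 and Σi² = 140 − 14 = 126.
(3·126 − 1·22) / 2 = 356/2 = 178.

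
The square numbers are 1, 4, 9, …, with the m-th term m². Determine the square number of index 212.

44944

The 212th square number is n² with n = 212.
212² = 44944.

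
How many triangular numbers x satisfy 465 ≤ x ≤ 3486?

The n-th triangular number is n(n+1)/2.
Smallest index with value ≥ 465: n = 30 (giving 465).
Largest index with value ≤ 3486: n = 83 (giving 3486).
Indices 30 through 83: 54 terms.

54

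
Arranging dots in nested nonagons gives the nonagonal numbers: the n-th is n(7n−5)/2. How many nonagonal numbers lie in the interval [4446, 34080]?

The n-th nonagonal number is n(7n−5)/2.
Smallest index with value ≥ 4446: n = 36 (giving 4446).
Largest index with value ≤ 34080: n = 99 (giving 34056).
Indices 36 through 99: 64 terms.

64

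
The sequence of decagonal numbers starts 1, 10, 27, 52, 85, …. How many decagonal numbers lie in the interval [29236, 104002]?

The n-th decagonal number is n(4n−3).
Smallest index with value ≥ 29236: n = 86 (giving 29326).
Largest index with value ≤ 104002: n = 161 (giving 103201).
Indices 86 through 161: 76 terms.

76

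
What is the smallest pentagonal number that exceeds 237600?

Solve n(3n−1)/2 > 237600 for integer n.
The largest n with value ≤ 237600 is 398 (since 237407 ≤ 237600 < 238602), so the first above is n = 399, value 238602.

238602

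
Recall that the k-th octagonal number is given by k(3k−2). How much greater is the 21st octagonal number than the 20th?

Consecutive octagonal numbers differ by 6n − 5: here 6·21 − 5 = 121.

121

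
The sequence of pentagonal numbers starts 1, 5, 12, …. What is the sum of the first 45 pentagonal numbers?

46575

Σ i(3i−1)/2 = (3Σi² − Σi) / 2 over i = 1..45.
Σi = 1035 and Σi² = 31395.
(3·31395 − 1·1035) / 2 = 93150/2 = 46575.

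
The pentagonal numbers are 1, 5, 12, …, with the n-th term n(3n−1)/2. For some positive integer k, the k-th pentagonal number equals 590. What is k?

Set n(3n−1)/2 = 590, giving 3n² − n − 1180 = 0.
The discriminant is 1 + 24·590 = 14161, and √14161 = 119.
So n = (1 + 119) / 6 = 120/6 = 20.

20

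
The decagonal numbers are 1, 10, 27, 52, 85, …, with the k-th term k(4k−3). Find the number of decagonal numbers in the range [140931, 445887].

146

The n-th decagonal number is n(4n−3).
Smallest index with value ≥ 140931: n = 189 (giving 142317).
Largest index with value ≤ 445887: n = 334 (giving 445222).
Indices 189 through 334: 146 terms.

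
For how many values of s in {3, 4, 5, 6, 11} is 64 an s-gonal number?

s = 3: P(3, 10) = 55 and P(3, 11) = 66; 64 is not s-gonal.
s = 4: P(4, 8) = 64. ✓
s = 5: P(5, 6) = 51 and P(5, 7) = 70; 64 is not s-gonal.
s = 6: P(6, 5) = 45 and P(6, 6) = 66; 64 is not s-gonal.
s = 11: P(11, 4) = 58 and P(11, 5) = 95; 64 is not s-gonal.
Hits: s ∈ {4} → 1.

1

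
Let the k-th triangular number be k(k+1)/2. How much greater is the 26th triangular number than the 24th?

26·27/2 = 351 and 24·25/2 = 300.
Difference: 351 − 300 = 51.

51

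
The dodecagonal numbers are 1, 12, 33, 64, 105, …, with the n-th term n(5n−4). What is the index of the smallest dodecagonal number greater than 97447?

141

Solve n(5n−4) > 97447 for integer n.
The largest n with value ≤ 97447 is 140 (since 97440 ≤ 97447 < 98841), so the first above is n = 141, value 98841.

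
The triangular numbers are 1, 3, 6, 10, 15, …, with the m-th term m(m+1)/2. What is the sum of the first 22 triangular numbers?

Σ i(i+1)/2 = (Σi² + Σi) / 2 over i = 1..22.
Σi = 253 and Σi² = 3795.
(1·3795 + 1·253) / 2 = 4048/2 = 2024.

2024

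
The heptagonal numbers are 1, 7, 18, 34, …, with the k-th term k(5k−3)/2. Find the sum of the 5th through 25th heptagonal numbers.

13265

Σ i(5i−3)/2 = (5Σi² − 3Σi) / 2 over i = 5..25.
Σi = 325 − 10 = 315 and Σi² = 5525 − 30 = 5495.
(5·5495 − 3·315) / 2 = 26530/2 = 13265.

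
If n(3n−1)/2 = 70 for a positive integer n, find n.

Set n(3n−1)/2 = 70, giving 3n² − n − 140 = 0.
The discriminant is 1 + 24·70 = 1681, and √1681 = 41.
So n = (1 + 41) / 6 = 42/6 = 7.

7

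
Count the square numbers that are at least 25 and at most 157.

8

The n-th square number is n².
Smallest index with value ≥ 25: n = 5 (giving 25).
Largest index with value ≤ 157: n = 12 (giving 144).
Indices 5 through 12: 8 terms.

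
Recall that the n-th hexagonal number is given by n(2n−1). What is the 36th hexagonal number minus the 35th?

Consecutive hexagonal numbers differ by 4n − 3: here 4·36 − 3 = 141.

141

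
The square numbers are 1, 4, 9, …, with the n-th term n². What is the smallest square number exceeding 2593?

2601

Solve n² > 2593 for integer n.
The largest n with value ≤ 2593 is 50 (since 2500 ≤ 2593 < 2601), so the first above is n = 51, value 2601.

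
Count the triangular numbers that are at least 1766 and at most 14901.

The n-th triangular number is n(n+1)/2.
Smallest index with value ≥ 1766: n = 59 (giving 1770).
Largest index with value ≤ 14901: n = 172 (giving 14878).
Indices 59 through 172: 114 terms.

114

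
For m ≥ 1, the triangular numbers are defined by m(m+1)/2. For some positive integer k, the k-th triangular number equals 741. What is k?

38

Set n(n+1)/2 = 741, giving n² + n − 1482 = 0.
The discriminant is 1 + 8·741 = 5929, and √5929 = 77.
So n = (-1 + 77) / 2 = 76/2 = 38.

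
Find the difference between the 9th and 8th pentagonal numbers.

Consecutive pentagonal numbers differ by 3n − 2: here 3·9 − 2 = 25.

25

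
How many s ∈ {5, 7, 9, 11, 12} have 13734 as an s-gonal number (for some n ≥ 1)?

s = 5: P(5, 95) = 13490 and P(5, 96) = 13776; 13734 is not s-gonal.
s = 7: P(7, 74) = 13579 and P(7, 75) = 13950; 13734 is not s-gonal.
s = 9: P(9, 63) = 13734. ✓
s = 11: P(11, 55) = 13420 and P(11, 56) = 13916; 13734 is not s-gonal.
s = 12: P(12, 52) = 13312 and P(12, 53) = 13833; 13734 is not s-gonal.
Hits: s ∈ {9} → 1.

1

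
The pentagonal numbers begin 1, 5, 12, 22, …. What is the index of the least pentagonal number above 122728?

287

Solve n(3n−1)/2 > 122728 for integer n.
The largest n with value ≤ 122728 is 286 (since 122551 ≤ 122728 < 123410), so the first above is n = 287, value 123410.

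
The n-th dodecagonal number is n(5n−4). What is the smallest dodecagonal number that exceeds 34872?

Solve n(5n−4) > 34872 for integer n.
The largest n with value ≤ 34872 is 83 (since 34113 ≤ 34872 < 34944), so the first above is n = 84, value 34944.

34944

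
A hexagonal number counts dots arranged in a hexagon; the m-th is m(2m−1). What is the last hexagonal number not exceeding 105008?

Solve n(2n−1) ≤ 105008 for integer n.
n = 229 gives 104653 ≤ 105008, while n = 230 gives 105570 > 105008; so the answer is 104653.

104653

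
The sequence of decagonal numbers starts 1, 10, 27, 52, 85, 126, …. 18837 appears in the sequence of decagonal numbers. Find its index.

Set n(4n−3) = 18837, giving 4n² − 3n − 18837 = 0.
The discriminant is 9 + 16·18837 = 301401, and √301401 = 549.
So n = (3 + 549) / 8 = 552/8 = 69.

69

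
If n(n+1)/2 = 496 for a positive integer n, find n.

Set n(n+1)/2 = 496, giving n² + n − 992 = 0.
So n = (-1 + 63) / 2 = 62/2 = 31.
Check: 31·32/2 = 496. ✓

31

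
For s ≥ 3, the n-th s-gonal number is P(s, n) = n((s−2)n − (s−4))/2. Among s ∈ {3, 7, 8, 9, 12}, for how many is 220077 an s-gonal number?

1

s = 3: P(3, 662) = 219453 and P(3, 663) = 220116; 220077 is not s-gonal.
s = 7: P(7, 297) = 220077. ✓
s = 8: P(8, 271) = 219781 and P(8, 272) = 221408; 220077 is not s-gonal.
s = 9: P(9, 251) = 219876 and P(9, 252) = 221634; 220077 is not s-gonal.
s = 12: P(12, 210) = 219660 and P(12, 211) = 221761; 220077 is not s-gonal.
Hits: s ∈ {7} → 1.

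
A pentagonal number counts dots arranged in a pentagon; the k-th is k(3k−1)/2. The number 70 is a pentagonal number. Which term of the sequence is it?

Set n(3n−1)/2 = 70, giving 3n² − n − 140 = 0.
So n = (1 + 41) / 6 = 42/6 = 7.

7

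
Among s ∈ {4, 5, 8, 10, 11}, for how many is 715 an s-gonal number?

2

s = 4: P(4, 26) = 676 and P(4, 27) = 729; 715 is not s-gonal.
s = 5: P(5, 22) = 715. ✓
s = 8: P(8, 15) = 645 and P(8, 16) = 736; 715 is not s-gonal.
s = 10: P(10, 13) = 637 and P(10, 14) = 742; 715 is not s-gonal.
s = 11: P(11, 13) = 715. ✓
Hits: s ∈ {5, 11} → 2.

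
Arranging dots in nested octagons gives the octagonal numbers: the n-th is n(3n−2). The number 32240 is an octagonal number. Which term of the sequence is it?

104

Set n(3n−2) = 32240, giving 3n² − 2n − 32240 = 0.
So n = (2 + 622) / 6 = 624/6 = 104.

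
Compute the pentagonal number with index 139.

The 139th pentagonal number is n(3n−1)/2 with n = 139.
139·(3·139 − 1)/2 = 139·416/2 = 139·208 = 28912.

28912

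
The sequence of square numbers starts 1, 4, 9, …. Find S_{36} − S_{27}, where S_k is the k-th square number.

567

36² = 1296 and 27² = 729.
Difference: 1296 − 729 = 567.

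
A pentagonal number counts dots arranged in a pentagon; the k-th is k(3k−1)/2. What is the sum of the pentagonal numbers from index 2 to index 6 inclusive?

125

Σ i(3i−1)/2 = (3Σi² − Σi) / 2 over i = 2..6.
Σi = 21 − 1 = 20 and Σi² = 91 − 1 = 90.
(3·90 − 1·20) / 2 = 250/2 = 125.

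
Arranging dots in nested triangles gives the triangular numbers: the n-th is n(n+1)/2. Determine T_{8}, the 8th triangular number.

36

The 8th triangular number is n(n+1)/2 with n = 8.
8·9/2 = 72/2 = 36.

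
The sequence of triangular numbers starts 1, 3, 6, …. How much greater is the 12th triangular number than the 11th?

12

Consecutive triangular numbers differ by n: T_{12} − T_{11} = 12.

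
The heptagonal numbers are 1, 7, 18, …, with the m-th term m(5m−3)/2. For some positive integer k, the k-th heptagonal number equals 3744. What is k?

39

Set n(5n−3)/2 = 3744, giving 5n² − 3n − 7488 = 0.
The discriminant is 9 + 40·3744 = 149769, and √149769 = 387.
So n = (3 + 387) / 10 = 390/10 = 39.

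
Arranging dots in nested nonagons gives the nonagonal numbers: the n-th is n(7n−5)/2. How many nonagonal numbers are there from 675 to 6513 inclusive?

The n-th nonagonal number is n(7n−5)/2.
Smallest index with value ≥ 675: n = 15 (giving 750).
Largest index with value ≤ 6513: n = 43 (giving 6364).
Indices 15 through 43: 29 terms.

29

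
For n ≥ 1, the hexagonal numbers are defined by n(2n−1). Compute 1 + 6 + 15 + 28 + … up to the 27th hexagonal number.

13482

Σ i(2i−1) = 2Σi² − Σi over i = 1..27.
Σi = 378 and Σi² = 6930.
2·6930 − 1·378 = 13482.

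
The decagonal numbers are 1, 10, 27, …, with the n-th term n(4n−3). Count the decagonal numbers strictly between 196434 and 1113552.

306

The n-th decagonal number is n(4n−3).
Smallest index with value > 196434: n = 222 (giving 196470).
Largest index with value < 1113552: n = 527 (giving 1109335).
Indices 222 through 527: 306 terms.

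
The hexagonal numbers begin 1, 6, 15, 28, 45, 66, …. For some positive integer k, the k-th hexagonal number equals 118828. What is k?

244

Set n(2n−1) = 118828, giving 2n² − n − 118828 = 0.
The discriminant is 1 + 8·118828 = 950625, and √950625 = 975.
So n = (1 + 975) / 4 = 976/4 = 244.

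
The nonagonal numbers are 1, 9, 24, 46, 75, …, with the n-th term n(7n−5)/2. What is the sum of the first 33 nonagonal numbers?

42449

Σ i(7i−5)/2 = (7Σi² − 5Σi) / 2 over i = 1..33.
Σi = 561 and Σi² = 12529.
(7·12529 − 5·561) / 2 = 84898/2 = 42449.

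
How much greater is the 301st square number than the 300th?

601

n² − (n−1)² = 2n − 1, so 301² − 300² = 2·301 − 1 = 601.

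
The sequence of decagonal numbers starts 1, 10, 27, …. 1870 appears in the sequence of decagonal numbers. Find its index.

22

Set n(4n−3) = 1870, giving 4n² − 3n − 1870 = 0.
So n = (3 + 173) / 8 = 176/8 = 22.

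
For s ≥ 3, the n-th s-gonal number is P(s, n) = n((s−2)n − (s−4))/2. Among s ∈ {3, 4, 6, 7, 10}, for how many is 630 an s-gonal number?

s = 3: P(3, 35) = 630. ✓
s = 4: P(4, 25) = 625 and P(4, 26) = 676; 630 is not s-gonal.
s = 6: P(6, 18) = 630. ✓
s = 7: P(7, 16) = 616 and P(7, 17) = 697; 630 is not s-gonal.
s = 10: P(10, 12) = 540 and P(10, 13) = 637; 630 is not s-gonal.
Hits: s ∈ {3, 6} → 2.

2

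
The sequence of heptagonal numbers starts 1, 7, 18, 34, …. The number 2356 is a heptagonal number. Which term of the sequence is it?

31

Set n(5n−3)/2 = 2356, giving 5n² − 3n − 4712 = 0.
The discriminant is 9 + 40·2356 = 94249, and √94249 = 307.
So n = (3 + 307) / 10 = 310/10 = 31.
Check: 31·(5·31 − 3)/2 = 2356. ✓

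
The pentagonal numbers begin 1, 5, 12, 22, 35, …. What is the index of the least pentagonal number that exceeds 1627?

Solve n(3n−1)/2 > 1627 for integer n.
The largest n with value ≤ 1627 is 33 (since 1617 ≤ 1627 < 1717), so the first above is n = 34, value 1717.

34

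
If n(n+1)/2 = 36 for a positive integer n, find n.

Set n(n+1)/2 = 36, giving n² + n − 72 = 0.
The discriminant is 1 + 8·36 = 289, and √289 = 17.
So n = (-1 + 17) / 2 = 16/2 = 8.

8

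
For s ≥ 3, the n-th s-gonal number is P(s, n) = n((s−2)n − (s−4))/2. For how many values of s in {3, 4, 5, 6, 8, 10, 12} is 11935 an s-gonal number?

s = 3: P(3, 154) = 11935. ✓
s = 4: P(4, 109) = 11881 and P(4, 110) = 12100; 11935 is not s-gonal.
s = 5: P(5, 89) = 11837 and P(5, 90) = 12105; 11935 is not s-gonal.
s = 6: P(6, 77) = 11781 and P(6, 78) = 12090; 11935 is not s-gonal.
s = 8: P(8, 63) = 11781 and P(8, 64) = 12160; 11935 is not s-gonal.
s = 10: P(10, 55) = 11935. ✓
s = 12: P(12, 49) = 11809 and P(12, 50) = 12300; 11935 is not s-gonal.
Hits: s ∈ {3, 10} → 2.

2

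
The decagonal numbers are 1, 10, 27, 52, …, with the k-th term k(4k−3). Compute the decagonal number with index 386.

594826

386·(4·386 − 3) = 386·1541 = 594826.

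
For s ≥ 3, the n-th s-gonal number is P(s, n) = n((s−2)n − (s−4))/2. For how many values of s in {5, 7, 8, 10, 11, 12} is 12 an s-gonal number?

s = 5: P(5, 3) = 12. ✓
s = 7: P(7, 2) = 7 and P(7, 3) = 18; 12 is not s-gonal.
s = 8: P(8, 2) = 8 and P(8, 3) = 21; 12 is not s-gonal.
s = 10: P(10, 2) = 10 and P(10, 3) = 27; 12 is not s-gonal.
s = 11: P(11, 2) = 11 and P(11, 3) = 30; 12 is not s-gonal.
s = 12: P(12, 2) = 12. ✓
Hits: s ∈ {5, 12} → 2.

2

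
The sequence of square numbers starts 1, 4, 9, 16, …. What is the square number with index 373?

The 373rd square number is n² with n = 373.
373² = 139129.

139129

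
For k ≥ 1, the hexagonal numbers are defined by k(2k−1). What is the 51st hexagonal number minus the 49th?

398

51·(2·51 − 1) = 5151 and 49·(2·49 − 1) = 4753.
Difference: 5151 − 4753 = 398.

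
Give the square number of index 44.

1936

The 44th square number is n² with n = 44.
44² = 1936.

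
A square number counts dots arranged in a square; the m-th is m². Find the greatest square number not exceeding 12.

9

Solve n² ≤ 12 for integer n.
n = 3 gives 9 ≤ 12, while n = 4 gives 16 > 12; so the answer is 9.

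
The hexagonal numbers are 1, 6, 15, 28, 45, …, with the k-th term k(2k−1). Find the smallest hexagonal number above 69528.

69751

Solve n(2n−1) > 69528 for integer n.
The largest n with value ≤ 69528 is 186 (since 69006 ≤ 69528 < 69751), so the first above is n = 187, value 69751.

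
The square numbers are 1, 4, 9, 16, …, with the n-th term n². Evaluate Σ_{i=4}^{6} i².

77

Σ_{i=4}^{6} i² = 91 − 14 = 77.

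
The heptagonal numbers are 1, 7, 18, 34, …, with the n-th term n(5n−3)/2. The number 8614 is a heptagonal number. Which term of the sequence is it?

59

Set n(5n−3)/2 = 8614, giving 5n² − 3n − 17228 = 0.
The discriminant is 9 + 40·8614 = 344569, and √344569 = 587.
So n = (3 + 587) / 10 = 590/10 = 59.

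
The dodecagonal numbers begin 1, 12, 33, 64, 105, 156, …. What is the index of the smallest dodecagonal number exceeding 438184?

Solve n(5n−4) > 438184 for integer n.
The largest n with value ≤ 438184 is 296 (since 436896 ≤ 438184 < 439857), so the first above is n = 297, value 439857.

297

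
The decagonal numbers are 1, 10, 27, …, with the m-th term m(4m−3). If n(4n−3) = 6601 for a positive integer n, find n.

41

Set n(4n−3) = 6601, giving 4n² − 3n − 6601 = 0.
So n = (3 + 325) / 8 = 328/8 = 41.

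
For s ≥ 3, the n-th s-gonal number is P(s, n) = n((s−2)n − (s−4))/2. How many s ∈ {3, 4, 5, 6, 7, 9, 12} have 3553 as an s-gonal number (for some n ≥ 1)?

1

s = 3: P(3, 83) = 3486 and P(3, 84) = 3570; 3553 is not s-gonal.
s = 4: P(4, 59) = 3481 and P(4, 60) = 3600; 3553 is not s-gonal.
s = 5: P(5, 48) = 3432 and P(5, 49) = 3577; 3553 is not s-gonal.
s = 6: P(6, 42) = 3486 and P(6, 43) = 3655; 3553 is not s-gonal.
s = 7: P(7, 38) = 3553. ✓
s = 9: P(9, 32) = 3504 and P(9, 33) = 3729; 3553 is not s-gonal.
s = 12: P(12, 27) = 3537 and P(12, 28) = 3808; 3553 is not s-gonal.
Hits: s ∈ {7} → 1.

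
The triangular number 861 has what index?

Set n(n+1)/2 = 861, giving n² + n − 1722 = 0.
The discriminant is 1 + 8·861 = 6889, and √6889 = 83.
So n = (-1 + 83) / 2 = 82/2 = 41.

41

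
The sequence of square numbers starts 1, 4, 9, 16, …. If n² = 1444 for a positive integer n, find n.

38

We need n² = 1444, so n = √1444 = 38.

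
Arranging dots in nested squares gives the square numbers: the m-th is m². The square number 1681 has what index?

41

We need n² = 1681, so n = √1681 = 41.
Check: 41² = 1681. ✓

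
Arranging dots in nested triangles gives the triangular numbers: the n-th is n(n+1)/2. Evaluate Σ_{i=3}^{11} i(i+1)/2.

Σ i(i+1)/2 = (Σi² + Σi) / 2 over i = 3..11.
Σi = 66 − 3 = 63 and Σi² = 506 − 5 = 501.
(1·501 + 1·63) / 2 = 564/2 = 282.

282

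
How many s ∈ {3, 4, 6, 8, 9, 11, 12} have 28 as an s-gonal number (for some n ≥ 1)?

2

s = 3: P(3, 7) = 28. ✓
s = 4: P(4, 5) = 25 and P(4, 6) = 36; 28 is not s-gonal.
s = 6: P(6, 4) = 28. ✓
s = 8: P(8, 3) = 21 and P(8, 4) = 40; 28 is not s-gonal.
s = 9: P(9, 3) = 24 and P(9, 4) = 46; 28 is not s-gonal.
s = 11: P(11, 2) = 11 and P(11, 3) = 30; 28 is not s-gonal.
s = 12: P(12, 2) = 12 and P(12, 3) = 33; 28 is not s-gonal.
Hits: s ∈ {3, 6} → 2.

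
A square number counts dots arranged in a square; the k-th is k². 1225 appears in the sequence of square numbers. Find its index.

35

We need n² = 1225, so n = √1225 = 35.
Check: 35² = 1225. ✓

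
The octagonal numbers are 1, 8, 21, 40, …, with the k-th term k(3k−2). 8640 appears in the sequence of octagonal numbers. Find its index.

54

Set n(3n−2) = 8640, giving 3n² − 2n − 8640 = 0.
The discriminant is 4 + 12·8640 = 103684, and √103684 = 322.
So n = (2 + 322) / 6 = 324/6 = 54.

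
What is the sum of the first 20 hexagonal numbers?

5530

Σ i(2i−1) = 2Σi² − Σi over i = 1..20.
Σi = 210 and Σi² = 2870.
2·2870 − 1·210 = 5530.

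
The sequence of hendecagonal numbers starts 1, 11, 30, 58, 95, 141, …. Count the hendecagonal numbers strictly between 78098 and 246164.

The n-th hendecagonal number is n(9n−7)/2.
Smallest index with value > 78098: n = 133 (giving 79135).
Largest index with value < 246164: n = 234 (giving 245583).
Indices 133 through 234: 102 terms.

102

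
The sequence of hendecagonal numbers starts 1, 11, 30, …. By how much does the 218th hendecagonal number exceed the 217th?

1954

Consecutive hendecagonal numbers differ by 9n − 8: here 9·218 − 8 = 1954.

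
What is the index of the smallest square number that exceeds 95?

10

Solve n² > 95 for integer n.
The largest n with value ≤ 95 is 9 (since 81 ≤ 95 < 100), so the first above is n = 10, value 100.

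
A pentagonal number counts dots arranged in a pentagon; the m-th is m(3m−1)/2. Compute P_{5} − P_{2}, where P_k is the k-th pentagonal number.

5·(3·5 − 1)/2 = 35 and 2·(3·2 − 1)/2 = 5.
Difference: 35 − 5 = 30.

30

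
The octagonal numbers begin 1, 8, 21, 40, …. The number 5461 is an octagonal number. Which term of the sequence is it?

Set n(3n−2) = 5461, giving 3n² − 2n − 5461 = 0.
So n = (2 + 256) / 6 = 258/6 = 43.

43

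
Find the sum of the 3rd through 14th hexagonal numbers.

Σ i(2i−1) = 2Σi² − Σi over i = 3..14.
Σi = 105 − 3 = 102 and Σi² = 1015 − 5 = 1010.
2·1010 − 1·102 = 1918.

1918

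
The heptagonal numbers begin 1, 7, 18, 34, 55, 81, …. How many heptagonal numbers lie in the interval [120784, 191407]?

The n-th heptagonal number is n(5n−3)/2.
Smallest index with value ≥ 120784: n = 221 (giving 121771).
Largest index with value ≤ 191407: n = 277 (giving 191407).
Indices 221 through 277: 57 terms.

57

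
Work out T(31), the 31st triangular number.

496

The 31st triangular number is n(n+1)/2 with n = 31.
31·32/2 = 992/2 = 496.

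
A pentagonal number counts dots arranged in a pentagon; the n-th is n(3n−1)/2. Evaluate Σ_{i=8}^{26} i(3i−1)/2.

8930

Σ i(3i−1)/2 = (3Σi² − Σi) / 2 over i = 8..26.
Σi = 351 − 28 = 323 and Σi² = 6201 − 140 = 6061.
(3·6061 − 1·323) / 2 = 17860/2 = 8930.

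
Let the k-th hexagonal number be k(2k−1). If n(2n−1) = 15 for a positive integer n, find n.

3

Set n(2n−1) = 15, giving 2n² − n − 15 = 0.
The discriminant is 1 + 8·15 = 121, and √121 = 11.
So n = (1 + 11) / 4 = 12/4 = 3.
Check: 3·(2·3 − 1) = 15. ✓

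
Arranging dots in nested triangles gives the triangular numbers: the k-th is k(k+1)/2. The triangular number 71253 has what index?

Set n(n+1)/2 = 71253, giving n² + n − 142506 = 0.
So n = (-1 + 755) / 2 = 754/2 = 377.
Check: 377·378/2 = 71253. ✓

377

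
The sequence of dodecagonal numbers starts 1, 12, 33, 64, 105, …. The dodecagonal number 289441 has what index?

241

Set n(5n−4) = 289441, giving 5n² − 4n − 289441 = 0.
The discriminant is 16 + 20·289441 = 5788836, and √5788836 = 2406.
So n = (4 + 2406) / 10 = 2410/10 = 241.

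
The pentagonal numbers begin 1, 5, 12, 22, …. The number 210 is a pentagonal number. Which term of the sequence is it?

Set n(3n−1)/2 = 210, giving 3n² − n − 420 = 0.
The discriminant is 1 + 24·210 = 5041, and √5041 = 71.
So n = (1 + 71) / 6 = 72/6 = 12.

12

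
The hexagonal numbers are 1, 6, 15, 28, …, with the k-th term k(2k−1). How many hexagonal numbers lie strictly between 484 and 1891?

The n-th hexagonal number is n(2n−1).
Smallest index with value > 484: n = 16 (giving 496).
Largest index with value < 1891: n = 30 (giving 1770).
Indices 16 through 30: 15 terms.

15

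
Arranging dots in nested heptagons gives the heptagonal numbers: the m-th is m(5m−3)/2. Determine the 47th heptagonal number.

47·(5·47 − 3)/2 = 47·232/2 = 47·116 = 5452.

5452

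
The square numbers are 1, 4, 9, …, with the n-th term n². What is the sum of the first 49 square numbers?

40425

Σ_{i=1}^{49} i² = 49·50·99/6 = 40425.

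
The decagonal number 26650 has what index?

Set n(4n−3) = 26650, giving 4n² − 3n − 26650 = 0.
The discriminant is 9 + 16·26650 = 426409, and √426409 = 653.
So n = (3 + 653) / 8 = 656/8 = 82.
Check: 82·(4·82 − 3) = 26650. ✓

82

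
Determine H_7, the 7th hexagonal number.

91

The 7th hexagonal number is n(2n−1) with n = 7.
7·(2·7 − 1) = 7·13 = 91.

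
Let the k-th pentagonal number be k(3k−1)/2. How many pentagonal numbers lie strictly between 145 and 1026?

The n-th pentagonal number is n(3n−1)/2.
Smallest index with value > 145: n = 11 (giving 176).
Largest index with value < 1026: n = 26 (giving 1001).
Indices 11 through 26: 16 terms.

16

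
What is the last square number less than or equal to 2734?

Solve n² ≤ 2734 for integer n.
n = 52 gives 2704 ≤ 2734, while n = 53 gives 2809 > 2734; so the answer is 2704.

2704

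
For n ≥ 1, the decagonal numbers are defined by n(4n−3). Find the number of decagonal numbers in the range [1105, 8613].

The n-th decagonal number is n(4n−3).
Smallest index with value ≥ 1105: n = 17 (giving 1105).
Largest index with value ≤ 8613: n = 46 (giving 8326).
Indices 17 through 46: 30 terms.

30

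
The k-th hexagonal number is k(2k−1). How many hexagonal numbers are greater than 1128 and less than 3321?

The n-th hexagonal number is n(2n−1).
Smallest index with value > 1128: n = 25 (giving 1225).
Largest index with value < 3321: n = 40 (giving 3160).
Indices 25 through 40: 16 terms.

16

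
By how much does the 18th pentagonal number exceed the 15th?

18·(3·18 − 1)/2 = 477 and 15·(3·15 − 1)/2 = 330.
Difference: 477 − 330 = 147.

147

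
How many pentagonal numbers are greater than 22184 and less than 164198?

The n-th pentagonal number is n(3n−1)/2.
Smallest index with value > 22184: n = 122 (giving 22265).
Largest index with value < 164198: n = 331 (giving 164176).
Indices 122 through 331: 210 terms.

210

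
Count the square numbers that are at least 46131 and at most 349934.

377

The n-th square number is n².
Smallest index with value ≥ 46131: n = 215 (giving 46225).
Largest index with value ≤ 349934: n = 591 (giving 349281).
Indices 215 through 591: 377 terms.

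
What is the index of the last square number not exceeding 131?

Solve n² ≤ 131 for integer n.
n = 11 gives 121 ≤ 131, while n = 12 gives 144 > 131; so the answer is index 11.

11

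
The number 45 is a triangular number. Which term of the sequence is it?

Set n(n+1)/2 = 45, giving n² + n − 90 = 0.
The discriminant is 1 + 8·45 = 361, and √361 = 19.
So n = (-1 + 19) / 2 = 18/2 = 9.

9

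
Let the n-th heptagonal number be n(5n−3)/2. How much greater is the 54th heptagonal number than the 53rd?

266

Consecutive heptagonal numbers differ by 5n − 4: here 5·54 − 4 = 266.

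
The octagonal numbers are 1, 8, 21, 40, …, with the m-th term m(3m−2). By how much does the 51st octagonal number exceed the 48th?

885

51·(3·51 − 2) = 7701 and 48·(3·48 − 2) = 6816.
Difference: 7701 − 6816 = 885.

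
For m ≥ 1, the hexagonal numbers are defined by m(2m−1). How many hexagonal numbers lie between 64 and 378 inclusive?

9

The n-th hexagonal number is n(2n−1).
Smallest index with value ≥ 64: n = 6 (giving 66).
Largest index with value ≤ 378: n = 14 (giving 378).
Indices 6 through 14: 9 terms.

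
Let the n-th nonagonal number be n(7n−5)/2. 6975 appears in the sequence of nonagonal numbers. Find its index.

Set n(7n−5)/2 = 6975, giving 7n² − 5n − 13950 = 0.
The discriminant is 25 + 56·6975 = 390625, and √390625 = 625.
So n = (5 + 625) / 14 = 630/14 = 45.

45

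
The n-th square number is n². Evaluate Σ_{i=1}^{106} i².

Σ_{i=1}^{106} i² = 106·107·213/6 = 402641.

402641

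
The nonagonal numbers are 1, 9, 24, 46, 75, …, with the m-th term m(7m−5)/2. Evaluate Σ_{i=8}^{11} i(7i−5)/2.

1186

Σ i(7i−5)/2 = (7Σi² − 5Σi) / 2 over i = 8..11.
Σi = 66 − 28 = 38 and Σi² = 506 − 140 = 366.
(7·366 − 5·38) / 2 = 2372/2 = 1186.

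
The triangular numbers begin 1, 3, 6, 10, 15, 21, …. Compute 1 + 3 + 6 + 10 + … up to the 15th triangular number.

680

Σ i(i+1)/2 = (Σi² + Σi) / 2 over i = 1..15.
Σi = 120 and Σi² = 1240.
(1·1240 + 1·120) / 2 = 1360/2 = 680.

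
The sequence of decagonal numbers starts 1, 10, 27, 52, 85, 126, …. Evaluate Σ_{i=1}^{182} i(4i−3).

8054501

Σ i(4i−3) = 4Σi² − 3Σi over i = 1..182.
Σi = 16653 and Σi² = 2026115.
4·2026115 − 3·16653 = 8054501.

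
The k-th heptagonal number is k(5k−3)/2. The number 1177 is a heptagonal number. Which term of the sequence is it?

22

Set n(5n−3)/2 = 1177, giving 5n² − 3n − 2354 = 0.
So n = (3 + 217) / 10 = 220/10 = 22.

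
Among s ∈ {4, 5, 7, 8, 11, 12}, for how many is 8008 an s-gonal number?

s = 4: P(4, 89) = 7921 and P(4, 90) = 8100; 8008 is not s-gonal.
s = 5: P(5, 73) = 7957 and P(5, 74) = 8177; 8008 is not s-gonal.
s = 7: P(7, 56) = 7756 and P(7, 57) = 8037; 8008 is not s-gonal.
s = 8: P(8, 52) = 8008. ✓
s = 11: P(11, 42) = 7791 and P(11, 43) = 8170; 8008 is not s-gonal.
s = 12: P(12, 40) = 7840 and P(12, 41) = 8241; 8008 is not s-gonal.
Hits: s ∈ {8} → 1.

1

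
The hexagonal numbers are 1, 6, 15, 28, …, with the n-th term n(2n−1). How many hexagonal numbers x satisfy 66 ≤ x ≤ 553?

11

The n-th hexagonal number is n(2n−1).
Smallest index with value ≥ 66: n = 6 (giving 66).
Largest index with value ≤ 553: n = 16 (giving 496).
Indices 6 through 16: 11 terms.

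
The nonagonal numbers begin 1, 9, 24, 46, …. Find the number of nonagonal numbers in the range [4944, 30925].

The n-th nonagonal number is n(7n−5)/2.
Smallest index with value ≥ 4944: n = 38 (giving 4959).
Largest index with value ≤ 30925: n = 94 (giving 30691).
Indices 38 through 94: 57 terms.

57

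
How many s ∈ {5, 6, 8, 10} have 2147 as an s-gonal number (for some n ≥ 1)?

1

s = 5: P(5, 38) = 2147. ✓
s = 6: P(6, 33) = 2145 and P(6, 34) = 2278; 2147 is not s-gonal.
s = 8: P(8, 27) = 2133 and P(8, 28) = 2296; 2147 is not s-gonal.
s = 10: P(10, 23) = 2047 and P(10, 24) = 2232; 2147 is not s-gonal.
Hits: s ∈ {5} → 1.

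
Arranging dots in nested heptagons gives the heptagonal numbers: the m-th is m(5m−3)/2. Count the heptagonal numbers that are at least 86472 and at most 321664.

The n-th heptagonal number is n(5n−3)/2.
Smallest index with value ≥ 86472: n = 187 (giving 87142).
Largest index with value ≤ 321664: n = 359 (giving 321664).
Indices 187 through 359: 173 terms.

173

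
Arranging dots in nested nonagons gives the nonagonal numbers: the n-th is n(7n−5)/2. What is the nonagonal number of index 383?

512454

383·(7·383 − 5)/2 = 383·2676/2 = 383·1338 = 512454.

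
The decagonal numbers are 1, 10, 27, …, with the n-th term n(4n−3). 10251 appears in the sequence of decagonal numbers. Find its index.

51

Set n(4n−3) = 10251, giving 4n² − 3n − 10251 = 0.
The discriminant is 9 + 16·10251 = 164025, and √164025 = 405.
So n = (3 + 405) / 8 = 408/8 = 51.
Check: 51·(4·51 − 3) = 10251. ✓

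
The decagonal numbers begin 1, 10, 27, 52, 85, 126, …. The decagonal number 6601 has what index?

41

Set n(4n−3) = 6601, giving 4n² − 3n − 6601 = 0.
The discriminant is 9 + 16·6601 = 105625, and √105625 = 325.
So n = (3 + 325) / 8 = 328/8 = 41.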